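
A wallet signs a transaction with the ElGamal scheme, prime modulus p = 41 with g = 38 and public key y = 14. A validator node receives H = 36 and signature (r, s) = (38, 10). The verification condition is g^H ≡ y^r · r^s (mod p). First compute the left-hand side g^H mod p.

40

38^2 = 1444 ≡ 9
38^4 ≡ 9^2 = 81 ≡ 40
38^8 ≡ 40^2 = 1600 ≡ 1
38^16 ≡ 1^2 = 1
38^32 ≡ 1^2 = 1
36 = 32 + 4, so 38^36 ≡ 1·40 ≡ 40 (mod 41)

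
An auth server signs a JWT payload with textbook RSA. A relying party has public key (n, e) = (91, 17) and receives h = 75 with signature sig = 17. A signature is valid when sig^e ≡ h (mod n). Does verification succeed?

sig^2 ≡ 17^2 = 289 ≡ 16
sig^4 ≡ 16^2 = 256 ≡ 74
sig^8 ≡ 74^2 = 5476 ≡ 16
sig^16 ≡ 16^2 = 256 ≡ 74
17 = 16 + 1, so sig^17 ≡ 74·17 ≡ 75 (mod 91)
sig^17 mod 91 = 75 matches h.

passes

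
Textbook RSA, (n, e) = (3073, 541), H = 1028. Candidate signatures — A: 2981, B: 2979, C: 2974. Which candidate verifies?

Candidate A: 2981^541 mod 3073 = 2729
Candidate B: 2979^541 mod 3073 = 683
Candidate C: 2974^541 mod 3073 = 1028
  → matches H = 1028

C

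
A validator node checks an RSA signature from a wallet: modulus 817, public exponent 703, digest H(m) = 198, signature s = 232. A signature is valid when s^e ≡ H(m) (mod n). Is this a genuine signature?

s^703 mod 817 = 783
s^703 mod 817 = 783, but H(m) = 198.

forged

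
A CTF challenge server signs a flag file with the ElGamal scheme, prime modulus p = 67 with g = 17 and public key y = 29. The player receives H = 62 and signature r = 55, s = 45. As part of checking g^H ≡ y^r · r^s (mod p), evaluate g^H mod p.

55

17^2 = 289 ≡ 21
17^4 ≡ 21^2 = 441 ≡ 39
17^8 ≡ 39^2 = 1521 ≡ 47
17^16 ≡ 47^2 = 2209 ≡ 65
17^32 ≡ 65^2 = 4225 ≡ 4
62 = 32 + 16 + 8 + 4 + 2, so 17^62 ≡ 4·65·47·39·21 ≡ 55 (mod 67)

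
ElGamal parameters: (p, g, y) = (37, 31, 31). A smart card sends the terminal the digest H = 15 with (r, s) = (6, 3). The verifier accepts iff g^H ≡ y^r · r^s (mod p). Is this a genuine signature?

Left side g^H mod p:
31^2 = 961 ≡ 36
31^4 ≡ 36^2 = 1296 ≡ 1
31^8 ≡ 1^2 = 1
15 = 8 + 4 + 2 + 1, so 31^15 ≡ 1·1·36·31 ≡ 6 (mod 37)
Right side y^r · r^s mod p:
31^2 = 961 ≡ 36
31^4 ≡ 36^2 = 1296 ≡ 1
6 = 4 + 2, so 31^6 ≡ 1·36 ≡ 36 (mod 37)
6^2 = 36
3 = 2 + 1, so 6^3 ≡ 36·6 ≡ 31 (mod 37)
36·31 = 1116 ≡ 6 (mod 37)
6 ≡ 6 (mod 37), so the signature is genuine.

genuine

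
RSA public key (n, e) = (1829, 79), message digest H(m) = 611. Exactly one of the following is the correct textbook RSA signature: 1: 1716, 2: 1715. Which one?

Candidate 1: Squares mod 1829: 1716^1≡1716, 1716^2≡1795, 1716^4≡1156, 1716^8≡1166, 1716^16≡609, 1716^32≡1423, 1716^64≡226; 79 = 64 + 8 + 4 + 2 + 1, so 1716^79 ≡ 226·1166·1156·1795·1716 ≡ 611 (mod 1829)
  → matches H(m) = 611
Candidate 2: Squares mod 1829: 1715^1≡1715, 1715^2≡193, 1715^4≡669, 1715^8≡1285, 1715^16≡1467, 1715^32≡1185, 1715^64≡1382; 79 = 64 + 8 + 4 + 2 + 1, so 1715^79 ≡ 1382·1285·669·193·1715 ≡ 1661 (mod 1829)

1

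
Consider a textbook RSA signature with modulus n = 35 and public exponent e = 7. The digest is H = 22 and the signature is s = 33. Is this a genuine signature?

s^2 ≡ 33^2 = 1089 ≡ 4
s^4 ≡ 4^2 = 16
7 = 4 + 2 + 1, so s^7 ≡ 16·4·33 ≡ 12 (mod 35)
s^7 mod 35 = 12, but H = 22.

forged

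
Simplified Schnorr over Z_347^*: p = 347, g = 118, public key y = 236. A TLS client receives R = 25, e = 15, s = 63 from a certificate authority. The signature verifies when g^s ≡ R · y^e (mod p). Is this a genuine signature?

g^s mod p:
Squares mod 347: 118^1≡118, 118^2≡44, 118^4≡201, 118^8≡149, 118^16≡340, 118^32≡49
63 = 32 + 16 + 8 + 4 + 2 + 1, so 118^63 ≡ 49·340·149·201·44·118 ≡ 335 (mod 347)
R · y^e mod p:
Squares mod 347: 236^1≡236, 236^2≡176, 236^4≡93, 236^8≡321
15 = 8 + 4 + 2 + 1, so 236^15 ≡ 321·93·176·236 ≡ 244 (mod 347)
25·244 = 6100 ≡ 201 (mod 347)
335 ≠ 201; the check fails.

forged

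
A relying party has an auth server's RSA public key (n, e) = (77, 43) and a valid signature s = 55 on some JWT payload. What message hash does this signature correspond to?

55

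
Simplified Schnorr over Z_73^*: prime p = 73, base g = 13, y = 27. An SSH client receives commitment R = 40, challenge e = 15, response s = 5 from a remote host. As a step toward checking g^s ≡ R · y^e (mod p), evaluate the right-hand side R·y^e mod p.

15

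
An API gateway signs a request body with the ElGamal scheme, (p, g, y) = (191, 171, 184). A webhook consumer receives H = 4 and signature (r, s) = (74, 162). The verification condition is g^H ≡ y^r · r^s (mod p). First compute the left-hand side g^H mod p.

133

171^4 mod 191 = 133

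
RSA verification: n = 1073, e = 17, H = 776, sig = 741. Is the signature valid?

invalid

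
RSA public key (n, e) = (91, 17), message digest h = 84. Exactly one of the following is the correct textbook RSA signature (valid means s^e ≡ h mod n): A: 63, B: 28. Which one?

B

Candidate A: Squares mod 91: 63^1≡63, 63^2≡56, 63^4≡42, 63^8≡35, 63^16≡42; 17 = 16 + 1, so 63^17 ≡ 42·63 ≡ 7 (mod 91)
Candidate B: Squares mod 91: 28^1≡28, 28^2≡56, 28^4≡42, 28^8≡35, 28^16≡42; 17 = 16 + 1, so 28^17 ≡ 42·28 ≡ 84 (mod 91)
  → matches h = 84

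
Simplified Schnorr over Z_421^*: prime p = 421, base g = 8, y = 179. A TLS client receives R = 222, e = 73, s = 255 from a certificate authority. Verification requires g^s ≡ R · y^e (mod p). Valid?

yes

g^s mod p:
8^255 mod 421 = 198
R · y^e mod p:
179^73 mod 421 = 365
222·365 = 81030 ≡ 198 (mod 421)
198 ≡ 198 (mod 421); signature holds.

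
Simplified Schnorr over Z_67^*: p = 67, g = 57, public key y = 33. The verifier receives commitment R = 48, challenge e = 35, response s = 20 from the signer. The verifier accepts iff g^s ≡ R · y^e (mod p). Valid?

g^s mod p:
57^2 = 3249 ≡ 33
57^4 ≡ 33^2 = 1089 ≡ 17
57^8 ≡ 17^2 = 289 ≡ 21
57^16 ≡ 21^2 = 441 ≡ 39
20 = 16 + 4, so 57^20 ≡ 39·17 ≡ 60 (mod 67)
R · y^e mod p:
33^2 = 1089 ≡ 17
33^4 ≡ 17^2 = 289 ≡ 21
33^8 ≡ 21^2 = 441 ≡ 39
33^16 ≡ 39^2 = 1521 ≡ 47
33^32 ≡ 47^2 = 2209 ≡ 65
35 = 32 + 2 + 1, so 33^35 ≡ 65·17·33 ≡ 17 (mod 67)
48·17 = 816 ≡ 12 (mod 67)
60 ≠ 12; the check fails.

no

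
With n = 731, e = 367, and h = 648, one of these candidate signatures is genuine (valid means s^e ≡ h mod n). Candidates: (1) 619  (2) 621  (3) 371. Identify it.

Candidate 1: Squares mod 731: 619^1≡619, 619^2≡117, 619^4≡531, 619^8≡526, 619^16≡358, 619^32≡239, 619^64≡103, 619^128≡375, 619^256≡273; 367 = 256 + 64 + 32 + 8 + 4 + 2 + 1, so 619^367 ≡ 273·103·239·526·531·117·619 ≡ 396 (mod 731)
Candidate 2: Squares mod 731: 621^1≡621, 621^2≡404, 621^4≡203, 621^8≡273, 621^16≡698, 621^32≡358, 621^64≡239, 621^128≡103, 621^256≡375; 367 = 256 + 64 + 32 + 8 + 4 + 2 + 1, so 621^367 ≡ 375·239·358·273·203·404·621 ≡ 648 (mod 731)
  → matches h = 648
Candidate 3: Squares mod 731: 371^1≡371, 371^2≡213, 371^4≡47, 371^8≡16, 371^16≡256, 371^32≡477, 371^64≡188, 371^128≡256, 371^256≡477; 367 = 256 + 64 + 32 + 8 + 4 + 2 + 1, so 371^367 ≡ 477·188·477·16·47·213·371 ≡ 419 (mod 731)

2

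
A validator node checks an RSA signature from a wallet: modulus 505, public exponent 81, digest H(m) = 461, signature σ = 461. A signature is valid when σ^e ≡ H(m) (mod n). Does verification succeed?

passes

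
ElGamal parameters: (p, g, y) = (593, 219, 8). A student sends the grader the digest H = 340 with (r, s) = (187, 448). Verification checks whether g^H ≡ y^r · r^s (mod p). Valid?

yes

Left side g^H mod p:
219^2 = 47961 ≡ 521
219^4 ≡ 521^2 = 271441 ≡ 440
219^8 ≡ 440^2 = 193600 ≡ 282
219^16 ≡ 282^2 = 79524 ≡ 62
219^32 ≡ 62^2 = 3844 ≡ 286
219^64 ≡ 286^2 = 81796 ≡ 555
219^128 ≡ 555^2 = 308025 ≡ 258
219^256 ≡ 258^2 = 66564 ≡ 148
340 = 256 + 64 + 16 + 4, so 219^340 ≡ 148·555·62·440 ≡ 19 (mod 593)
Right side y^r · r^s mod p:
8^2 = 64
8^4 ≡ 64^2 = 4096 ≡ 538
8^8 ≡ 538^2 = 289444 ≡ 60
8^16 ≡ 60^2 = 3600 ≡ 42
8^32 ≡ 42^2 = 1764 ≡ 578
8^64 ≡ 578^2 = 334084 ≡ 225
8^128 ≡ 225^2 = 50625 ≡ 220
187 = 128 + 32 + 16 + 8 + 2 + 1, so 8^187 ≡ 220·578·42·60·64·8 ≡ 184 (mod 593)
187^2 = 34969 ≡ 575
187^4 ≡ 575^2 = 330625 ≡ 324
187^8 ≡ 324^2 = 104976 ≡ 15
187^16 ≡ 15^2 = 225
187^32 ≡ 225^2 = 50625 ≡ 220
187^64 ≡ 220^2 = 48400 ≡ 367
187^128 ≡ 367^2 = 134689 ≡ 78
187^256 ≡ 78^2 = 6084 ≡ 154
448 = 256 + 128 + 64, so 187^448 ≡ 154·78·367 ≡ 42 (mod 593)
184·42 = 7728 ≡ 19 (mod 593)
19 ≡ 19 (mod 593), so the signature is genuine.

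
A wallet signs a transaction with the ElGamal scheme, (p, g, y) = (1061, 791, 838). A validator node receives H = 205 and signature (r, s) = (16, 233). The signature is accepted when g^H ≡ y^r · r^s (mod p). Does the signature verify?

Left side g^H mod p:
Squares mod 1061: 791^1≡791, 791^2≡752, 791^4≡1052, 791^8≡81, 791^16≡195, 791^32≡890, 791^64≡594, 791^128≡584
205 = 128 + 64 + 8 + 4 + 1, so 791^205 ≡ 584·594·81·1052·791 ≡ 852 (mod 1061)
Right side y^r · r^s mod p:
Squares mod 1061: 838^1≡838, 838^2≡923, 838^4≡1007, 838^8≡794, 838^16≡202
838^16 ≡ 202 (mod 1061)
Squares mod 1061: 16^1≡16, 16^2≡256, 16^4≡815, 16^8≡39, 16^16≡460, 16^32≡461, 16^64≡321, 16^128≡124
233 = 128 + 64 + 32 + 8 + 1, so 16^233 ≡ 124·321·461·39·16 ≡ 603 (mod 1061)
202·603 = 121806 ≡ 852 (mod 1061)
852 ≡ 852 (mod 1061), so the signature is genuine.

verifies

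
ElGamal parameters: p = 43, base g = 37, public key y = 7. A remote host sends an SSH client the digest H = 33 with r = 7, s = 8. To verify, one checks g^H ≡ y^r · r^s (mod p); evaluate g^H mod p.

42

37^2 = 1369 ≡ 36
37^4 ≡ 36^2 = 1296 ≡ 6
37^8 ≡ 6^2 = 36
37^16 ≡ 36^2 = 1296 ≡ 6
37^32 ≡ 6^2 = 36
33 = 32 + 1, so 37^33 ≡ 36·37 ≡ 42 (mod 43)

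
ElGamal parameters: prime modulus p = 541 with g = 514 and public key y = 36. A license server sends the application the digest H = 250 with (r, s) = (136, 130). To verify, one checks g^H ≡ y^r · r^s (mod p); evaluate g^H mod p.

312

Squares mod 541: 514^1≡514, 514^2≡188, 514^4≡179, 514^8≡122, 514^16≡277, 514^32≡448, 514^64≡534, 514^128≡49
250 = 128 + 64 + 32 + 16 + 8 + 2, so 514^250 ≡ 49·534·448·277·122·188 ≡ 312 (mod 541)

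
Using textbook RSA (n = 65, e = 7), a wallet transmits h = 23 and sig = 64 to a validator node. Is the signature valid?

invalid

sig^2 ≡ 64^2 = 4096 ≡ 1
sig^4 ≡ 1^2 = 1
7 = 4 + 2 + 1, so sig^7 ≡ 1·1·64 ≡ 64 (mod 65)
64 ≠ 23, so verification fails.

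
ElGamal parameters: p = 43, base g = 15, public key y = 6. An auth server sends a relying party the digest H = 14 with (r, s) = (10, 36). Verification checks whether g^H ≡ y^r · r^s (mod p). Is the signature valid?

invalid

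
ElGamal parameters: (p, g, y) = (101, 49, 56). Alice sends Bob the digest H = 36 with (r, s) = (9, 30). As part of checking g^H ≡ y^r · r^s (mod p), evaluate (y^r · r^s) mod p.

56^2 = 3136 ≡ 5
56^4 ≡ 5^2 = 25
56^8 ≡ 25^2 = 625 ≡ 19
9 = 8 + 1, so 56^9 ≡ 19·56 ≡ 54 (mod 101)
9^2 = 81
9^4 ≡ 81^2 = 6561 ≡ 97
9^8 ≡ 97^2 = 9409 ≡ 16
9^16 ≡ 16^2 = 256 ≡ 54
30 = 16 + 8 + 4 + 2, so 9^30 ≡ 54·16·97·81 ≡ 36 (mod 101)
y^r · r^s ≡ 54·36 = 1944 ≡ 25 (mod 101)

25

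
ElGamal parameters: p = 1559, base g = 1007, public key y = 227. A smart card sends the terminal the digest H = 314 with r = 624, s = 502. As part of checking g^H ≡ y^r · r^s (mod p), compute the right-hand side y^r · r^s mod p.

Squares mod 1559: 227^1≡227, 227^2≡82, 227^4≡488, 227^8≡1176, 227^16≡143, 227^32≡182, 227^64≡385, 227^128≡120, 227^256≡369, 227^512≡528
624 = 512 + 64 + 32 + 16, so 227^624 ≡ 528·385·182·143 ≡ 563 (mod 1559)
Squares mod 1559: 624^1≡624, 624^2≡1185, 624^4≡1125, 624^8≡1276, 624^16≡580, 624^32≡1215, 624^64≡1411, 624^128≡78, 624^256≡1407
502 = 256 + 128 + 64 + 32 + 16 + 4 + 2, so 624^502 ≡ 1407·78·1411·1215·580·1125·1185 ≡ 1203 (mod 1559)
y^r · r^s ≡ 563·1203 = 677289 ≡ 683 (mod 1559)

683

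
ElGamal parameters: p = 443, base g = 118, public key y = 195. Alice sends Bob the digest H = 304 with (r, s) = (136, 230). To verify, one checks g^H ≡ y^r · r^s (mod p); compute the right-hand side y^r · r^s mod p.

220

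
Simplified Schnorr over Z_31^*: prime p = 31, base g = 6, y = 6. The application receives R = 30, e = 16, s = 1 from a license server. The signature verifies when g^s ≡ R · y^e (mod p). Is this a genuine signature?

g^s mod p:
6^1 mod 31 = 6
R · y^e mod p:
6^16 mod 31 = 25
30·25 = 750 ≡ 6 (mod 31)
6 ≡ 6 (mod 31); signature holds.

genuine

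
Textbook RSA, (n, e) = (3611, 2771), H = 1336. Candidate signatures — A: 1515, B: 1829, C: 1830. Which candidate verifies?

B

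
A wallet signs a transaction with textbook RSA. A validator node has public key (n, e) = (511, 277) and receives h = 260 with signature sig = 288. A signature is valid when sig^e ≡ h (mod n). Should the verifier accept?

accept

Squares mod 511: sig^1≡288, sig^2≡162, sig^4≡183, sig^8≡274, sig^16≡470, sig^32≡148, sig^64≡442, sig^128≡162, sig^256≡183
277 = 256 + 16 + 4 + 1, so sig^277 ≡ 183·470·183·288 ≡ 260 (mod 511)
260 = h, so the signature checks out.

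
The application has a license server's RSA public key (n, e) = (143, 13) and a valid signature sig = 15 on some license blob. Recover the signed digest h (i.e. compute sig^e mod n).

sig^2 ≡ 15^2 = 225 ≡ 82
sig^4 ≡ 82^2 = 6724 ≡ 3
sig^8 ≡ 3^2 = 9
13 = 8 + 4 + 1, so sig^13 ≡ 9·3·15 ≡ 119 (mod 143)

119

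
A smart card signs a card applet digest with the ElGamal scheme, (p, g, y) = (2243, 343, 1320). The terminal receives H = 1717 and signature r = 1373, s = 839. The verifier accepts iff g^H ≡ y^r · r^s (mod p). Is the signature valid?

Left side g^H mod p:
343^2 = 117649 ≡ 1013
343^4 ≡ 1013^2 = 1026169 ≡ 1118
343^8 ≡ 1118^2 = 1249924 ≡ 573
343^16 ≡ 573^2 = 328329 ≡ 851
343^32 ≡ 851^2 = 724201 ≡ 1955
343^64 ≡ 1955^2 = 3822025 ≡ 2196
343^128 ≡ 2196^2 = 4822416 ≡ 2209
343^256 ≡ 2209^2 = 4879681 ≡ 1156
343^512 ≡ 1156^2 = 1336336 ≡ 1751
343^1024 ≡ 1751^2 = 3066001 ≡ 2063
1717 = 1024 + 512 + 128 + 32 + 16 + 4 + 1, so 343^1717 ≡ 2063·1751·2209·1955·851·1118·343 ≡ 967 (mod 2243)
Right side y^r · r^s mod p:
1320^2 = 1742400 ≡ 1832
1320^4 ≡ 1832^2 = 3356224 ≡ 696
1320^8 ≡ 696^2 = 484416 ≡ 2171
1320^16 ≡ 2171^2 = 4713241 ≡ 698
1320^32 ≡ 698^2 = 487204 ≡ 473
1320^64 ≡ 473^2 = 223729 ≡ 1672
1320^128 ≡ 1672^2 = 2795584 ≡ 806
1320^256 ≡ 806^2 = 649636 ≡ 1409
1320^512 ≡ 1409^2 = 1985281 ≡ 226
1320^1024 ≡ 226^2 = 51076 ≡ 1730
1373 = 1024 + 256 + 64 + 16 + 8 + 4 + 1, so 1320^1373 ≡ 1730·1409·1672·698·2171·696·1320 ≡ 1333 (mod 2243)
1373^2 = 1885129 ≡ 1009
1373^4 ≡ 1009^2 = 1018081 ≡ 2002
1373^8 ≡ 2002^2 = 4008004 ≡ 2006
1373^16 ≡ 2006^2 = 4024036 ≡ 94
1373^32 ≡ 94^2 = 8836 ≡ 2107
1373^64 ≡ 2107^2 = 4439449 ≡ 552
1373^128 ≡ 552^2 = 304704 ≡ 1899
1373^256 ≡ 1899^2 = 3606201 ≡ 1700
1373^512 ≡ 1700^2 = 2890000 ≡ 1016
839 = 512 + 256 + 64 + 4 + 2 + 1, so 1373^839 ≡ 1016·1700·552·2002·1009·1373 ≡ 1081 (mod 2243)
1333·1081 = 1440973 ≡ 967 (mod 2243)
967 ≡ 967 (mod 2243), so the signature is genuine.

valid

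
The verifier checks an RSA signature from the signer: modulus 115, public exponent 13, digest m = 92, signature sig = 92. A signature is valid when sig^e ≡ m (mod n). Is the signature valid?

valid

sig^2 ≡ 92^2 = 8464 ≡ 69
sig^4 ≡ 69^2 = 4761 ≡ 46
sig^8 ≡ 46^2 = 2116 ≡ 46
13 = 8 + 4 + 1, so sig^13 ≡ 46·46·92 ≡ 92 (mod 115)
sig^13 mod 115 = 92 matches m.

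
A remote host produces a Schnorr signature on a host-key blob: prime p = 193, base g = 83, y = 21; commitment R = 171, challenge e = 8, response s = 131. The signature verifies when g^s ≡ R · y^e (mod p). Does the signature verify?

g^s mod p:
83^131 mod 193 = 128
R · y^e mod p:
21^8 mod 193 = 109
171·109 = 18639 ≡ 111 (mod 193)
128 ≠ 111; the check fails.

does not verify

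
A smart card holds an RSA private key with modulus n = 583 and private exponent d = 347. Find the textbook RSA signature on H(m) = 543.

(H(m))^2 ≡ 543^2 = 294849 ≡ 434
(H(m))^4 ≡ 434^2 = 188356 ≡ 47
(H(m))^8 ≡ 47^2 = 2209 ≡ 460
(H(m))^16 ≡ 460^2 = 211600 ≡ 554
(H(m))^32 ≡ 554^2 = 306916 ≡ 258
(H(m))^64 ≡ 258^2 = 66564 ≡ 102
(H(m))^128 ≡ 102^2 = 10404 ≡ 493
(H(m))^256 ≡ 493^2 = 243049 ≡ 521
347 = 256 + 64 + 16 + 8 + 2 + 1, so (H(m))^347 ≡ 521·102·554·460·434·543 ≡ 203 (mod 583)

203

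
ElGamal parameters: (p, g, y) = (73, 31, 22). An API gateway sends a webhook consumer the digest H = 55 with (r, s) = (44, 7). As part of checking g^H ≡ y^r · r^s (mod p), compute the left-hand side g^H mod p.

34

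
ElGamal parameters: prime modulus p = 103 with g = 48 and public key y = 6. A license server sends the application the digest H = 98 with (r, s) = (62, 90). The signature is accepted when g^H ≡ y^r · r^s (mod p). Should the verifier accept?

Left side g^H mod p:
Squares mod 103: 48^1≡48, 48^2≡38, 48^4≡2, 48^8≡4, 48^16≡16, 48^32≡50, 48^64≡28
98 = 64 + 32 + 2, so 48^98 ≡ 28·50·38 ≡ 52 (mod 103)
Right side y^r · r^s mod p:
Squares mod 103: 6^1≡6, 6^2≡36, 6^4≡60, 6^8≡98, 6^16≡25, 6^32≡7
62 = 32 + 16 + 8 + 4 + 2, so 6^62 ≡ 7·25·98·60·36 ≡ 50 (mod 103)
Squares mod 103: 62^1≡62, 62^2≡33, 62^4≡59, 62^8≡82, 62^16≡29, 62^32≡17, 62^64≡83
90 = 64 + 16 + 8 + 2, so 62^90 ≡ 83·29·82·33 ≡ 34 (mod 103)
50·34 = 1700 ≡ 52 (mod 103)
52 ≡ 52 (mod 103), so the signature is genuine.

accept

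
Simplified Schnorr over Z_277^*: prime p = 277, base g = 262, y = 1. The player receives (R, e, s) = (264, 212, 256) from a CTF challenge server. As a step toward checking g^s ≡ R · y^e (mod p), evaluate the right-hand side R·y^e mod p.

264

1^2 = 1
1^4 ≡ 1^2 = 1
1^8 ≡ 1^2 = 1
1^16 ≡ 1^2 = 1
1^32 ≡ 1^2 = 1
1^64 ≡ 1^2 = 1
1^128 ≡ 1^2 = 1
212 = 128 + 64 + 16 + 4, so 1^212 ≡ 1·1·1·1 ≡ 1 (mod 277)
R · y^e ≡ 264·1 = 264 ≡ 264 (mod 277)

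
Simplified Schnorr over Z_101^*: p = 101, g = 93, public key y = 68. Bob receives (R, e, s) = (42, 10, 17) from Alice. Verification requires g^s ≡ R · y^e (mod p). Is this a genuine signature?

g^s mod p:
93^2 = 8649 ≡ 64
93^4 ≡ 64^2 = 4096 ≡ 56
93^8 ≡ 56^2 = 3136 ≡ 5
93^16 ≡ 5^2 = 25
17 = 16 + 1, so 93^17 ≡ 25·93 ≡ 2 (mod 101)
R · y^e mod p:
68^2 = 4624 ≡ 79
68^4 ≡ 79^2 = 6241 ≡ 80
68^8 ≡ 80^2 = 6400 ≡ 37
10 = 8 + 2, so 68^10 ≡ 37·79 ≡ 95 (mod 101)
42·95 = 3990 ≡ 51 (mod 101)
2 ≠ 51; the check fails.

forged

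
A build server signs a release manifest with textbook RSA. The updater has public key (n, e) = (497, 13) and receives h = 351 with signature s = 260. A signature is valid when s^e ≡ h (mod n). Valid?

s^13 mod 497 = 351
s^13 mod 497 = 351 matches h.

yes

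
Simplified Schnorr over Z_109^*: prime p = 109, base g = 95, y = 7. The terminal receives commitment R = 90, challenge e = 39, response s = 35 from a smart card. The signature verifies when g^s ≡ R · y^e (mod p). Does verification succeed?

g^s mod p:
95^2 = 9025 ≡ 87
95^4 ≡ 87^2 = 7569 ≡ 48
95^8 ≡ 48^2 = 2304 ≡ 15
95^16 ≡ 15^2 = 225 ≡ 7
95^32 ≡ 7^2 = 49
35 = 32 + 2 + 1, so 95^35 ≡ 49·87·95 ≡ 50 (mod 109)
R · y^e mod p:
7^2 = 49
7^4 ≡ 49^2 = 2401 ≡ 3
7^8 ≡ 3^2 = 9
7^16 ≡ 9^2 = 81
7^32 ≡ 81^2 = 6561 ≡ 21
39 = 32 + 4 + 2 + 1, so 7^39 ≡ 21·3·49·7 ≡ 27 (mod 109)
90·27 = 2430 ≡ 32 (mod 109)
50 ≠ 32; the check fails.

fails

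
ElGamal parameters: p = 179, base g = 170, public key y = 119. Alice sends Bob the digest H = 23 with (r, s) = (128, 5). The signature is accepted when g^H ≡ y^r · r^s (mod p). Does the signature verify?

Left side g^H mod p:
170^2 = 28900 ≡ 81
170^4 ≡ 81^2 = 6561 ≡ 117
170^8 ≡ 117^2 = 13689 ≡ 85
170^16 ≡ 85^2 = 7225 ≡ 65
23 = 16 + 4 + 2 + 1, so 170^23 ≡ 65·117·81·170 ≡ 122 (mod 179)
Right side y^r · r^s mod p:
119^2 = 14161 ≡ 20
119^4 ≡ 20^2 = 400 ≡ 42
119^8 ≡ 42^2 = 1764 ≡ 153
119^16 ≡ 153^2 = 23409 ≡ 139
119^32 ≡ 139^2 = 19321 ≡ 168
119^64 ≡ 168^2 = 28224 ≡ 121
119^128 ≡ 121^2 = 14641 ≡ 142
128^2 = 16384 ≡ 95
128^4 ≡ 95^2 = 9025 ≡ 75
5 = 4 + 1, so 128^5 ≡ 75·128 ≡ 113 (mod 179)
142·113 = 16046 ≡ 115 (mod 179)
122 ≠ 115, so verification fails.

does not verify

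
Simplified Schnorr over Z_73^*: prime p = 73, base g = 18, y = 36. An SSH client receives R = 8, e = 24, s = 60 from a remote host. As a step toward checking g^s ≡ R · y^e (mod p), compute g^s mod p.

Squares mod 73: 18^1≡18, 18^2≡32, 18^4≡2, 18^8≡4, 18^16≡16, 18^32≡37
60 = 32 + 16 + 8 + 4, so 18^60 ≡ 37·16·4·2 ≡ 64 (mod 73)

64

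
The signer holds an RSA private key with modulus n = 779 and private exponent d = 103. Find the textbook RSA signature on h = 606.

Squares mod 779: h^1≡606, h^2≡327, h^4≡206, h^8≡370, h^16≡575, h^32≡329, h^64≡739
103 = 64 + 32 + 4 + 2 + 1, so h^103 ≡ 739·329·206·327·606 ≡ 624 (mod 779)

624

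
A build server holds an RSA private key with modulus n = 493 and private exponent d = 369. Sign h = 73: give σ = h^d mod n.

h^2 ≡ 73^2 = 5329 ≡ 399
h^4 ≡ 399^2 = 159201 ≡ 455
h^8 ≡ 455^2 = 207025 ≡ 458
h^16 ≡ 458^2 = 209764 ≡ 239
h^32 ≡ 239^2 = 57121 ≡ 426
h^64 ≡ 426^2 = 181476 ≡ 52
h^128 ≡ 52^2 = 2704 ≡ 239
h^256 ≡ 239^2 = 57121 ≡ 426
369 = 256 + 64 + 32 + 16 + 1, so h^369 ≡ 426·52·426·239·73 ≡ 39 (mod 493)

39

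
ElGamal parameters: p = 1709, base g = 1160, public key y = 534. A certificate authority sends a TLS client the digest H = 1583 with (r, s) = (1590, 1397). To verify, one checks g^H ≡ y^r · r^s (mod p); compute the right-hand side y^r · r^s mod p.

1003

534^1590 mod 1709 = 1194
1590^1397 mod 1709 = 1050
y^r · r^s ≡ 1194·1050 = 1253700 ≡ 1003 (mod 1709)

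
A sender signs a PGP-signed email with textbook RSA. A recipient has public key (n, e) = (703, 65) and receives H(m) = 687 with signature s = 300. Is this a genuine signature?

s^2 ≡ 300^2 = 90000 ≡ 16
s^4 ≡ 16^2 = 256
s^8 ≡ 256^2 = 65536 ≡ 157
s^16 ≡ 157^2 = 24649 ≡ 44
s^32 ≡ 44^2 = 1936 ≡ 530
s^64 ≡ 530^2 = 280900 ≡ 403
65 = 64 + 1, so s^65 ≡ 403·300 ≡ 687 (mod 703)
687 = H(m), so the signature checks out.

genuine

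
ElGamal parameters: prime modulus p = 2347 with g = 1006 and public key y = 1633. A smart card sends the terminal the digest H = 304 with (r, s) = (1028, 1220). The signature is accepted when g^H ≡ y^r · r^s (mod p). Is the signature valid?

Left side g^H mod p:
1006^2 = 1012036 ≡ 479
1006^4 ≡ 479^2 = 229441 ≡ 1782
1006^8 ≡ 1782^2 = 3175524 ≡ 33
1006^16 ≡ 33^2 = 1089
1006^32 ≡ 1089^2 = 1185921 ≡ 686
1006^64 ≡ 686^2 = 470596 ≡ 1196
1006^128 ≡ 1196^2 = 1430416 ≡ 1093
1006^256 ≡ 1093^2 = 1194649 ≡ 26
304 = 256 + 32 + 16, so 1006^304 ≡ 26·686·1089 ≡ 1979 (mod 2347)
Right side y^r · r^s mod p:
1633^2 = 2666689 ≡ 497
1633^4 ≡ 497^2 = 247009 ≡ 574
1633^8 ≡ 574^2 = 329476 ≡ 896
1633^16 ≡ 896^2 = 802816 ≡ 142
1633^32 ≡ 142^2 = 20164 ≡ 1388
1633^64 ≡ 1388^2 = 1926544 ≡ 2004
1633^128 ≡ 2004^2 = 4016016 ≡ 299
1633^256 ≡ 299^2 = 89401 ≡ 215
1633^512 ≡ 215^2 = 46225 ≡ 1632
1633^1024 ≡ 1632^2 = 2663424 ≡ 1926
1028 = 1024 + 4, so 1633^1028 ≡ 1926·574 ≡ 87 (mod 2347)
1028^2 = 1056784 ≡ 634
1028^4 ≡ 634^2 = 401956 ≡ 619
1028^8 ≡ 619^2 = 383161 ≡ 600
1028^16 ≡ 600^2 = 360000 ≡ 909
1028^32 ≡ 909^2 = 826281 ≡ 137
1028^64 ≡ 137^2 = 18769 ≡ 2340
1028^128 ≡ 2340^2 = 5475600 ≡ 49
1028^256 ≡ 49^2 = 2401 ≡ 54
1028^512 ≡ 54^2 = 2916 ≡ 569
1028^1024 ≡ 569^2 = 323761 ≡ 2222
1220 = 1024 + 128 + 64 + 4, so 1028^1220 ≡ 2222·49·2340·619 ≡ 2096 (mod 2347)
87·2096 = 182352 ≡ 1633 (mod 2347)
1979 ≠ 1633, so verification fails.

invalid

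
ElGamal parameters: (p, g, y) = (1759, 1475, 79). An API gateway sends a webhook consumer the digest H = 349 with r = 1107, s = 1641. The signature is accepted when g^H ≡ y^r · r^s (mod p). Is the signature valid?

Left side g^H mod p:
Squares mod 1759: 1475^1≡1475, 1475^2≡1501, 1475^4≡1481, 1475^8≡1647, 1475^16≡231, 1475^32≡591, 1475^64≡999, 1475^128≡648, 1475^256≡1262
349 = 256 + 64 + 16 + 8 + 4 + 1, so 1475^349 ≡ 1262·999·231·1647·1481·1475 ≡ 1124 (mod 1759)
Right side y^r · r^s mod p:
Squares mod 1759: 79^1≡79, 79^2≡964, 79^4≡544, 79^8≡424, 79^16≡358, 79^32≡1516, 79^64≡1002, 79^128≡1374, 79^256≡469, 79^512≡86, 79^1024≡360
1107 = 1024 + 64 + 16 + 2 + 1, so 79^1107 ≡ 360·1002·358·964·79 ≡ 1173 (mod 1759)
Squares mod 1759: 1107^1≡1107, 1107^2≡1185, 1107^4≡543, 1107^8≡1096, 1107^16≡1578, 1107^32≡1099, 1107^64≡1127, 1107^128≡131, 1107^256≡1330, 1107^512≡1105, 1107^1024≡279
1641 = 1024 + 512 + 64 + 32 + 8 + 1, so 1107^1641 ≡ 279·1105·1127·1099·1096·1107 ≡ 563 (mod 1759)
1173·563 = 660399 ≡ 774 (mod 1759)
1124 ≠ 774, so verification fails.

invalid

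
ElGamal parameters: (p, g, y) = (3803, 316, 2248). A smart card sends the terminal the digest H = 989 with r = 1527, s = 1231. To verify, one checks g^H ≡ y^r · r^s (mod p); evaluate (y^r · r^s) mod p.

Squares mod 3803: 2248^1≡2248, 2248^2≡3120, 2248^4≡2523, 2248^8≡3110, 2248^16≡1071, 2248^32≡2338, 2248^64≡1333, 2248^128≡888, 2248^256≡1323, 2248^512≡949, 2248^1024≡3093
1527 = 1024 + 256 + 128 + 64 + 32 + 16 + 4 + 2 + 1, so 2248^1527 ≡ 3093·1323·888·1333·2338·1071·2523·3120·2248 ≡ 2881 (mod 3803)
Squares mod 3803: 1527^1≡1527, 1527^2≡490, 1527^4≡511, 1527^8≡2517, 1527^16≡3294, 1527^32≡477, 1527^64≡3152, 1527^128≡1668, 1527^256≡2231, 1527^512≡3037, 1527^1024≡1094
1231 = 1024 + 128 + 64 + 8 + 4 + 2 + 1, so 1527^1231 ≡ 1094·1668·3152·2517·511·490·1527 ≡ 95 (mod 3803)
y^r · r^s ≡ 2881·95 = 273695 ≡ 3682 (mod 3803)

3682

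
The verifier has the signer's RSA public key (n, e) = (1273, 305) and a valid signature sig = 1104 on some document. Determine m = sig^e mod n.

Squares mod 1273: sig^1≡1104, sig^2≡555, sig^4≡1232, sig^8≡408, sig^16≡974, sig^32≡291, sig^64≡663, sig^128≡384, sig^256≡1061
305 = 256 + 32 + 16 + 1, so sig^305 ≡ 1061·291·974·1104 ≡ 865 (mod 1273)

865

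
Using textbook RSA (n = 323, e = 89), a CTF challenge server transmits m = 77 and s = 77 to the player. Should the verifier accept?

accept

s^2 ≡ 77^2 = 5929 ≡ 115
s^4 ≡ 115^2 = 13225 ≡ 305
s^8 ≡ 305^2 = 93025 ≡ 1
s^16 ≡ 1^2 = 1
s^32 ≡ 1^2 = 1
s^64 ≡ 1^2 = 1
89 = 64 + 16 + 8 + 1, so s^89 ≡ 1·1·1·77 ≡ 77 (mod 323)
Since 77 equals the digest 77, verification succeeds.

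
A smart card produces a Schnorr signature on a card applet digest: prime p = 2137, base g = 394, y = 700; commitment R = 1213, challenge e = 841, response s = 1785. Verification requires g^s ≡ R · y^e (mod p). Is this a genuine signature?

forged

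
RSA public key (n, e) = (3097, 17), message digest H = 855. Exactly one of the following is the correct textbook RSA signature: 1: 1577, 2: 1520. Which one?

2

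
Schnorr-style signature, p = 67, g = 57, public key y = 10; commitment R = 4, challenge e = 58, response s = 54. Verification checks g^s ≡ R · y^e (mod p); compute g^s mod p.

64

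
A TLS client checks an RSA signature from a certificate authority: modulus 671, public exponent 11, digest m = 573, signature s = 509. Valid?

s^2 ≡ 509^2 = 259081 ≡ 75
s^4 ≡ 75^2 = 5625 ≡ 257
s^8 ≡ 257^2 = 66049 ≡ 291
11 = 8 + 2 + 1, so s^11 ≡ 291·75·509 ≡ 520 (mod 671)
s^11 mod 671 = 520, but m = 573.

no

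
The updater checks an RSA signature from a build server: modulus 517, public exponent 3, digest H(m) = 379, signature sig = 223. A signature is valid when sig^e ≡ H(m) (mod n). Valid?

no

Squares mod 517: sig^1≡223, sig^2≡97
3 = 2 + 1, so sig^3 ≡ 97·223 ≡ 434 (mod 517)
434 ≠ 379, so verification fails.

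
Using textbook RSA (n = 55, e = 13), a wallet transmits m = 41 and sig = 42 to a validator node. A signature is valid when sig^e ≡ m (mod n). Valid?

no

sig^2 ≡ 42^2 = 1764 ≡ 4
sig^4 ≡ 4^2 = 16
sig^8 ≡ 16^2 = 256 ≡ 36
13 = 8 + 4 + 1, so sig^13 ≡ 36·16·42 ≡ 47 (mod 55)
The recovered value 47 does not match the digest 41.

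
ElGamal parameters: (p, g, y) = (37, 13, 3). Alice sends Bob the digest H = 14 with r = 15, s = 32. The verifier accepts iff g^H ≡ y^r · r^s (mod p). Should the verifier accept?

Left side g^H mod p:
Squares mod 37: 13^1≡13, 13^2≡21, 13^4≡34, 13^8≡9
14 = 8 + 4 + 2, so 13^14 ≡ 9·34·21 ≡ 25 (mod 37)
Right side y^r · r^s mod p:
Squares mod 37: 3^1≡3, 3^2≡9, 3^4≡7, 3^8≡12
15 = 8 + 4 + 2 + 1, so 3^15 ≡ 12·7·9·3 ≡ 11 (mod 37)
Squares mod 37: 15^1≡15, 15^2≡3, 15^4≡9, 15^8≡7, 15^16≡12, 15^32≡33
15^32 ≡ 33 (mod 37)
11·33 = 363 ≡ 30 (mod 37)
25 ≠ 30, so verification fails.

reject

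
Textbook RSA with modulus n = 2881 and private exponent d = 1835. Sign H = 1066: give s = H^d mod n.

1955

H^1835 mod 2881 = 1955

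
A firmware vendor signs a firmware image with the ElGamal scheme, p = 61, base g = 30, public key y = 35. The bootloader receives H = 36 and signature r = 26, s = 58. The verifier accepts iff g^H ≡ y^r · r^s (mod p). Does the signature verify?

verifies

Left side g^H mod p:
30^2 = 900 ≡ 46
30^4 ≡ 46^2 = 2116 ≡ 42
30^8 ≡ 42^2 = 1764 ≡ 56
30^16 ≡ 56^2 = 3136 ≡ 25
30^32 ≡ 25^2 = 625 ≡ 15
36 = 32 + 4, so 30^36 ≡ 15·42 ≡ 20 (mod 61)
Right side y^r · r^s mod p:
35^2 = 1225 ≡ 5
35^4 ≡ 5^2 = 25
35^8 ≡ 25^2 = 625 ≡ 15
35^16 ≡ 15^2 = 225 ≡ 42
26 = 16 + 8 + 2, so 35^26 ≡ 42·15·5 ≡ 39 (mod 61)
26^2 = 676 ≡ 5
26^4 ≡ 5^2 = 25
26^8 ≡ 25^2 = 625 ≡ 15
26^16 ≡ 15^2 = 225 ≡ 42
26^32 ≡ 42^2 = 1764 ≡ 56
58 = 32 + 16 + 8 + 2, so 26^58 ≡ 56·42·15·5 ≡ 49 (mod 61)
39·49 = 1911 ≡ 20 (mod 61)
20 ≡ 20 (mod 61), so the signature is genuine.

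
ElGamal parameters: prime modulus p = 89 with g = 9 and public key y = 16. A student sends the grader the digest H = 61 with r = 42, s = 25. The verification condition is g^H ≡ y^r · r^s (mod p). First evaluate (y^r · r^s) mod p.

36

Squares mod 89: 16^1≡16, 16^2≡78, 16^4≡32, 16^8≡45, 16^16≡67, 16^32≡39
42 = 32 + 8 + 2, so 16^42 ≡ 39·45·78 ≡ 8 (mod 89)
Squares mod 89: 42^1≡42, 42^2≡73, 42^4≡78, 42^8≡32, 42^16≡45
25 = 16 + 8 + 1, so 42^25 ≡ 45·32·42 ≡ 49 (mod 89)
y^r · r^s ≡ 8·49 = 392 ≡ 36 (mod 89)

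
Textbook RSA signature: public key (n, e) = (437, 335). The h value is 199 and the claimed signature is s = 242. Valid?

s^2 ≡ 242^2 = 58564 ≡ 6
s^4 ≡ 6^2 = 36
s^8 ≡ 36^2 = 1296 ≡ 422
s^16 ≡ 422^2 = 178084 ≡ 225
s^32 ≡ 225^2 = 50625 ≡ 370
s^64 ≡ 370^2 = 136900 ≡ 119
s^128 ≡ 119^2 = 14161 ≡ 177
s^256 ≡ 177^2 = 31329 ≡ 302
335 = 256 + 64 + 8 + 4 + 2 + 1, so s^335 ≡ 302·119·422·36·6·242 ≡ 317 (mod 437)
The recovered value 317 does not match the digest 199.

no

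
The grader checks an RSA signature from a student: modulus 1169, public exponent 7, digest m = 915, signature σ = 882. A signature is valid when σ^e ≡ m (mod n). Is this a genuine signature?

forged

σ^2 ≡ 882^2 = 777924 ≡ 539
σ^4 ≡ 539^2 = 290521 ≡ 609
7 = 4 + 2 + 1, so σ^7 ≡ 609·539·882 ≡ 504 (mod 1169)
σ^7 mod 1169 = 504, but m = 915.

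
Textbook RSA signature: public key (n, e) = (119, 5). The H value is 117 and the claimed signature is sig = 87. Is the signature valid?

valid

sig^2 ≡ 87^2 = 7569 ≡ 72
sig^4 ≡ 72^2 = 5184 ≡ 67
5 = 4 + 1, so sig^5 ≡ 67·87 ≡ 117 (mod 119)
sig^5 mod 119 = 117 matches H.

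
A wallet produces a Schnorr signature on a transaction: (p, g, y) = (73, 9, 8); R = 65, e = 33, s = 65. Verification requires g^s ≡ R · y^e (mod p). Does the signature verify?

verifies

g^s mod p:
Squares mod 73: 9^1≡9, 9^2≡8, 9^4≡64, 9^8≡8, 9^16≡64, 9^32≡8, 9^64≡64
65 = 64 + 1, so 9^65 ≡ 64·9 ≡ 65 (mod 73)
R · y^e mod p:
Squares mod 73: 8^1≡8, 8^2≡64, 8^4≡8, 8^8≡64, 8^16≡8, 8^32≡64
33 = 32 + 1, so 8^33 ≡ 64·8 ≡ 1 (mod 73)
65·1 = 65 ≡ 65 (mod 73)
65 ≡ 65 (mod 73); signature holds.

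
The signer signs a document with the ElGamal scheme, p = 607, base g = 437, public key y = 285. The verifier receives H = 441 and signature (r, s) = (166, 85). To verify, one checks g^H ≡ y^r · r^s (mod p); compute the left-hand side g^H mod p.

437^2 = 190969 ≡ 371
437^4 ≡ 371^2 = 137641 ≡ 459
437^8 ≡ 459^2 = 210681 ≡ 52
437^16 ≡ 52^2 = 2704 ≡ 276
437^32 ≡ 276^2 = 76176 ≡ 301
437^64 ≡ 301^2 = 90601 ≡ 158
437^128 ≡ 158^2 = 24964 ≡ 77
437^256 ≡ 77^2 = 5929 ≡ 466
441 = 256 + 128 + 32 + 16 + 8 + 1, so 437^441 ≡ 466·77·301·276·52·437 ≡ 452 (mod 607)

452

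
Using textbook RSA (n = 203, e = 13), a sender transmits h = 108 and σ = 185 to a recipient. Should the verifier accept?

accept

σ^2 ≡ 185^2 = 34225 ≡ 121
σ^4 ≡ 121^2 = 14641 ≡ 25
σ^8 ≡ 25^2 = 625 ≡ 16
13 = 8 + 4 + 1, so σ^13 ≡ 16·25·185 ≡ 108 (mod 203)
108 = h, so the signature checks out.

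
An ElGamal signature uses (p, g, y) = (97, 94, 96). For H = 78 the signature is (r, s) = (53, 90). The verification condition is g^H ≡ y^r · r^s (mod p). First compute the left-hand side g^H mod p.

94^2 = 8836 ≡ 9
94^4 ≡ 9^2 = 81
94^8 ≡ 81^2 = 6561 ≡ 62
94^16 ≡ 62^2 = 3844 ≡ 61
94^32 ≡ 61^2 = 3721 ≡ 35
94^64 ≡ 35^2 = 1225 ≡ 61
78 = 64 + 8 + 4 + 2, so 94^78 ≡ 61·62·81·9 ≡ 47 (mod 97)

47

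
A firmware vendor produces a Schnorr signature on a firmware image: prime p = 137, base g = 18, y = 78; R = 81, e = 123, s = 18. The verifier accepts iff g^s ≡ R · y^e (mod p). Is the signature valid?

valid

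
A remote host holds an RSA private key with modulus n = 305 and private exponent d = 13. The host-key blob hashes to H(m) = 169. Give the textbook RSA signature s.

Squares mod 305: (H(m))^1≡169, (H(m))^2≡196, (H(m))^4≡291, (H(m))^8≡196
13 = 8 + 4 + 1, so (H(m))^13 ≡ 196·291·169 ≡ 169 (mod 305)

169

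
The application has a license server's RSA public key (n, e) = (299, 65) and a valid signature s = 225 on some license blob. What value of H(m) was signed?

s^2 ≡ 225^2 = 50625 ≡ 94
s^4 ≡ 94^2 = 8836 ≡ 165
s^8 ≡ 165^2 = 27225 ≡ 16
s^16 ≡ 16^2 = 256
s^32 ≡ 256^2 = 65536 ≡ 55
s^64 ≡ 55^2 = 3025 ≡ 35
65 = 64 + 1, so s^65 ≡ 35·225 ≡ 101 (mod 299)

101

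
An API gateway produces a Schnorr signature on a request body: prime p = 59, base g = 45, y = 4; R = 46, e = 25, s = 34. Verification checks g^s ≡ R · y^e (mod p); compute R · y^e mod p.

4^2 = 16
4^4 ≡ 16^2 = 256 ≡ 20
4^8 ≡ 20^2 = 400 ≡ 46
4^16 ≡ 46^2 = 2116 ≡ 51
25 = 16 + 8 + 1, so 4^25 ≡ 51·46·4 ≡ 3 (mod 59)
R · y^e ≡ 46·3 = 138 ≡ 20 (mod 59)

20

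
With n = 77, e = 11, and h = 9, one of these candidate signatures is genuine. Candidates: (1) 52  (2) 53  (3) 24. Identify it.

Candidate 1: Squares mod 77: 52^1≡52, 52^2≡9, 52^4≡4, 52^8≡16; 11 = 8 + 2 + 1, so 52^11 ≡ 16·9·52 ≡ 19 (mod 77)
Candidate 2: Squares mod 77: 53^1≡53, 53^2≡37, 53^4≡60, 53^8≡58; 11 = 8 + 2 + 1, so 53^11 ≡ 58·37·53 ≡ 9 (mod 77)
  → matches h = 9
Candidate 3: Squares mod 77: 24^1≡24, 24^2≡37, 24^4≡60, 24^8≡58; 11 = 8 + 2 + 1, so 24^11 ≡ 58·37·24 ≡ 68 (mod 77)

2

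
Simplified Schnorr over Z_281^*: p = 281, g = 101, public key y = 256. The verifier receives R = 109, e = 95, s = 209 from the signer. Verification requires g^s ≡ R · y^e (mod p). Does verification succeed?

fails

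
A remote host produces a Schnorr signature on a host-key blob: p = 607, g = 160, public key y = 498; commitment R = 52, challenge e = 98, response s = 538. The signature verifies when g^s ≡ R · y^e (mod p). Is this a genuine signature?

g^s mod p:
160^2 = 25600 ≡ 106
160^4 ≡ 106^2 = 11236 ≡ 310
160^8 ≡ 310^2 = 96100 ≡ 194
160^16 ≡ 194^2 = 37636 ≡ 2
160^32 ≡ 2^2 = 4
160^64 ≡ 4^2 = 16
160^128 ≡ 16^2 = 256
160^256 ≡ 256^2 = 65536 ≡ 587
160^512 ≡ 587^2 = 344569 ≡ 400
538 = 512 + 16 + 8 + 2, so 160^538 ≡ 400·2·194·106 ≡ 286 (mod 607)
R · y^e mod p:
498^2 = 248004 ≡ 348
498^4 ≡ 348^2 = 121104 ≡ 311
498^8 ≡ 311^2 = 96721 ≡ 208
498^16 ≡ 208^2 = 43264 ≡ 167
498^32 ≡ 167^2 = 27889 ≡ 574
498^64 ≡ 574^2 = 329476 ≡ 482
98 = 64 + 32 + 2, so 498^98 ≡ 482·574·348 ≡ 552 (mod 607)
52·552 = 28704 ≡ 175 (mod 607)
286 ≠ 175; the check fails.

forged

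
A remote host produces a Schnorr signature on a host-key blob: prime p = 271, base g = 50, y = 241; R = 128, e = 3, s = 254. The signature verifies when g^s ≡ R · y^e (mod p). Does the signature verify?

g^s mod p:
50^2 = 2500 ≡ 61
50^4 ≡ 61^2 = 3721 ≡ 198
50^8 ≡ 198^2 = 39204 ≡ 180
50^16 ≡ 180^2 = 32400 ≡ 151
50^32 ≡ 151^2 = 22801 ≡ 37
50^64 ≡ 37^2 = 1369 ≡ 14
50^128 ≡ 14^2 = 196
254 = 128 + 64 + 32 + 16 + 8 + 4 + 2, so 50^254 ≡ 196·14·37·151·180·198·61 ≡ 70 (mod 271)
R · y^e mod p:
241^2 = 58081 ≡ 87
3 = 2 + 1, so 241^3 ≡ 87·241 ≡ 100 (mod 271)
128·100 = 12800 ≡ 63 (mod 271)
70 ≠ 63; the check fails.

does not verify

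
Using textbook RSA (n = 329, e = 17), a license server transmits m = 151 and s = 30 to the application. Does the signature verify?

s^2 ≡ 30^2 = 900 ≡ 242
s^4 ≡ 242^2 = 58564 ≡ 2
s^8 ≡ 2^2 = 4
s^16 ≡ 4^2 = 16
17 = 16 + 1, so s^17 ≡ 16·30 ≡ 151 (mod 329)
Since 151 equals the digest 151, verification succeeds.

verifies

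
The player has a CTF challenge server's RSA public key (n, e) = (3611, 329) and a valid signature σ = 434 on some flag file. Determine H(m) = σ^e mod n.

2246

σ^2 ≡ 434^2 = 188356 ≡ 584
σ^4 ≡ 584^2 = 341056 ≡ 1622
σ^8 ≡ 1622^2 = 2630884 ≡ 2076
σ^16 ≡ 2076^2 = 4309776 ≡ 1853
σ^32 ≡ 1853^2 = 3433609 ≡ 3159
σ^64 ≡ 3159^2 = 9979281 ≡ 2088
σ^128 ≡ 2088^2 = 4359744 ≡ 1267
σ^256 ≡ 1267^2 = 1605289 ≡ 2005
329 = 256 + 64 + 8 + 1, so σ^329 ≡ 2005·2088·2076·434 ≡ 2246 (mod 3611)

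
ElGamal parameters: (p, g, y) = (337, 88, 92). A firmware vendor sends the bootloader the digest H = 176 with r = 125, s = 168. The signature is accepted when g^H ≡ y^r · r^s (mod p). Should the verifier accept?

Left side g^H mod p:
Squares mod 337: 88^1≡88, 88^2≡330, 88^4≡49, 88^8≡42, 88^16≡79, 88^32≡175, 88^64≡295, 88^128≡79
176 = 128 + 32 + 16, so 88^176 ≡ 79·175·79 ≡ 295 (mod 337)
Right side y^r · r^s mod p:
Squares mod 337: 92^1≡92, 92^2≡39, 92^4≡173, 92^8≡273, 92^16≡52, 92^32≡8, 92^64≡64
125 = 64 + 32 + 16 + 8 + 4 + 1, so 92^125 ≡ 64·8·52·273·173·92 ≡ 127 (mod 337)
Squares mod 337: 125^1≡125, 125^2≡123, 125^4≡301, 125^8≡285, 125^16≡8, 125^32≡64, 125^64≡52, 125^128≡8
168 = 128 + 32 + 8, so 125^168 ≡ 8·64·285 ≡ 336 (mod 337)
127·336 = 42672 ≡ 210 (mod 337)
295 ≠ 210, so verification fails.

reject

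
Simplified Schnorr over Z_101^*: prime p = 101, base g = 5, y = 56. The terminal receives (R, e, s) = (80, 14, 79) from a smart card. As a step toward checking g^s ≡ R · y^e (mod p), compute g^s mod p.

Squares mod 101: 5^1≡5, 5^2≡25, 5^4≡19, 5^8≡58, 5^16≡31, 5^32≡52, 5^64≡78
79 = 64 + 8 + 4 + 2 + 1, so 5^79 ≡ 78·58·19·25·5 ≡ 19 (mod 101)

19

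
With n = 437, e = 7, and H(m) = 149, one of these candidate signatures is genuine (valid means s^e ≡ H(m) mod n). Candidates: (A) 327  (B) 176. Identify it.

B

Candidate A: Squares mod 437: 327^1≡327, 327^2≡301, 327^4≡142; 7 = 4 + 2 + 1, so 327^7 ≡ 142·301·327 ≡ 63 (mod 437)
Candidate B: Squares mod 437: 176^1≡176, 176^2≡386, 176^4≡416; 7 = 4 + 2 + 1, so 176^7 ≡ 416·386·176 ≡ 149 (mod 437)
  → matches H(m) = 149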